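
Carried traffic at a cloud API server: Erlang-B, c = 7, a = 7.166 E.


B(7,7.166) = 0.259086 (Erlang-B)
Carried load = a(1 − B) = 7.166·(1 − 0.259086) = 7.166·0.740914 = 5.3094 E

Final: 5.3094 Erlangs


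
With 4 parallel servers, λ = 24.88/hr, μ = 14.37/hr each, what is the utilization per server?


ρ = λ/(cμ) = 24.88/(4·14.37) = 24.88/57.48 = 0.4328

Final: 0.4328


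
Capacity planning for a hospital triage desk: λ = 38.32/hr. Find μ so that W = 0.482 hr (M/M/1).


W = 1/(μ−λ) ⇒ μ − λ = 1/W = 1/0.482 = 2.0747
μ = λ + 1/W = 38.32 + 2.0747 = 40.3947 per hr

Final: 40.3947 /hr


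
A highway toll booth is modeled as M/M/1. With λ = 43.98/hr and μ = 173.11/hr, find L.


ρ = λ/μ = 43.98/173.11 = 0.2541
L = ρ/(1−ρ) = 0.2541/(1 − 0.2541) = 0.2541/0.7459 = 0.3406

Final: 0.3406


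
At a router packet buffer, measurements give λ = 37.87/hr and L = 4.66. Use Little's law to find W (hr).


W = L/λ = 4.66/37.87 = 0.1231 hr

Final: 0.1231 hr


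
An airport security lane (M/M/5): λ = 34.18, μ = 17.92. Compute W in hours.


a = 1.9074; ρ = 0.3815; P₀ = 0.147612
Lq = P₀·a^c·ρ/(c!(1−ρ)²) = 0.03096
Wq = Lq/λ = 0.03096/34.18 = 0.0009059 hr
W = Wq + 1/μ = 0.0009059 + 0.05580 = 0.05671 hr

Final: 0.05671 hr


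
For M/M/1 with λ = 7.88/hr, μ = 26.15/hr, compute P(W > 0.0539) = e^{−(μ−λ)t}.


W ~ Exponential(μ−λ) for M/M/1.
μ − λ = 26.15 − 7.88 = 18.2700
P(W > t) = e^{−(μ−λ)t} = e^{−0.9848} = 0.373531

Final: 0.373531


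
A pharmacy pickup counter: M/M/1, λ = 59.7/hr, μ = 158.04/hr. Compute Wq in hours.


ρ = 59.7/158.04 = 0.3778
Wq = ρ/(μ−λ) = 0.3778/(158.04 − 59.7) = 0.3778/98.34 = 0.003841 hr

Final: 0.003841 hr


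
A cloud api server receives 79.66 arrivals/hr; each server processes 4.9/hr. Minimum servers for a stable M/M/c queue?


Stability requires cμ > λ ⇔ c > λ/μ.
λ/μ = 79.66/4.9 = 16.2571
Minimum integer c = ⌊16.2571⌋ + 1 = 17
Check: 17·4.9 = 83.30 > 79.66, while 16·4.9 = 78.40 ≤ 79.66

Final: 17 servers


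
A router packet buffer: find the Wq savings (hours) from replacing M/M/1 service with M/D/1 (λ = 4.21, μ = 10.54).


ρ = 4.21/10.54 = 0.3994
Wq(M/M/1) = ρ/(μ−λ) = 0.3994/6.33 = 0.06310 hr
Wq(M/D/1) = ρ/(2(μ−λ)) = 0.03155 hr
Savings = 0.06310 − 0.03155 = 0.03155 hr

Final: 0.03155 hr


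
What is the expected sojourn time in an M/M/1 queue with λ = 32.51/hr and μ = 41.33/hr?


W = 1/(μ−λ) = 1/(41.33 − 32.51) = 1/8.82 = 0.1134 hr

Final: 0.1134 hr


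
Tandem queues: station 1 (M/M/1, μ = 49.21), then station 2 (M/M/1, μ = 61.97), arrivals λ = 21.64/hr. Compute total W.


Each node sees arrival rate λ = 21.64/hr (tandem ⇒ throughput preserved).
W₁ = 1/(μ₁−λ) = 1/(49.21−21.64) = 0.03627 hr
W₂ = 1/(μ₂−λ) = 1/(61.97−21.64) = 0.02480 hr
W_total = W₁ + W₂ = 0.03627 + 0.02480 = 0.06107 hr

Final: 0.06107 hr


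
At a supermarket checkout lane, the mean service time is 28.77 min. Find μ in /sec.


μ = 1/(service time) in consistent units.
1 second = 0.0166667 min, so μ = 0.0166667/28.77 = 0.0005793 per second

Final: 0.0005793 /sec


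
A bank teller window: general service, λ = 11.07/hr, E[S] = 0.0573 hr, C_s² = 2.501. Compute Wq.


ρ = λ·E[S] = 11.07·0.0573 = 0.6343
E[S²] = E[S]²(1+C_s²) = 0.0573²·(1+2.501) = 0.011495
Wq = λ·E[S²]/(2(1−ρ)) = 11.07·0.011495/(2·0.3657) = 0.17398 hr

Final: 0.17398 hr


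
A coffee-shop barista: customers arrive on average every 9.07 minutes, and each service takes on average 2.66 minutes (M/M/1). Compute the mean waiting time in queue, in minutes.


λ = 60/9.07 = 6.6152 /hr
μ = 60/2.66 = 22.5564 /hr
ρ = λ/μ = 6.6152/22.5564 = 0.2933
Wq = ρ/(μ−λ) = 0.2933/(22.5564−6.6152) = 0.01840 hr
In minutes: 0.01840·60 = 1.104 min

Final: 1.104 min


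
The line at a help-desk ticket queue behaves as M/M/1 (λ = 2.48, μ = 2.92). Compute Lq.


ρ = 2.48/2.92 = 0.8493
Lq = ρ²/(1−ρ) = 0.7213/0.1507 = 4.7870

Final: 4.7870


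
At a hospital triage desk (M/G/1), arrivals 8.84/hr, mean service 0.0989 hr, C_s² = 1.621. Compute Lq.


ρ = λ·E[S] = 8.84·0.0989 = 0.8743
Lq = ρ²(1+C_s²)/(2(1−ρ)) = 0.7644·(1+1.621)/(2·0.1257)
= 0.7644·2.6210/0.2514 = 7.96739

Final: 7.96739


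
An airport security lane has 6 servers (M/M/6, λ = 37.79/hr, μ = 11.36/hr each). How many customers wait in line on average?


a = λ/μ = 3.3266; ρ = a/6 = 0.5544
P₀ = 0.034823
Lq = P₀·a^c·ρ / (c!·(1−ρ)²) = 0.034823·1355.16246·0.5544/(720·0.19853)
= 0.18304

Final: 0.18304


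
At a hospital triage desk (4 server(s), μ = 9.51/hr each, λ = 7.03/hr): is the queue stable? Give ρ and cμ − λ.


Total capacity cμ = 4·9.51 = 38.04/hr
ρ = λ/(cμ) = 7.03/38.04 = 0.1848
Stable ⇔ ρ < 1: YES
Spare capacity = cμ − λ = 38.04 − 7.03 = 31.01/hr

Final: ρ = 0.1848; stable; margin = 31.01/hr


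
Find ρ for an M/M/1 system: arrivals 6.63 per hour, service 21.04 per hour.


ρ = λ/μ = 6.63/21.04 = 0.3151

Final: 0.3151


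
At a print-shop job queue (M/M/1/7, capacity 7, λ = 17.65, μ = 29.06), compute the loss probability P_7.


ρ = λ/μ = 17.65/29.06 = 0.6074
P_K = (1−ρ)ρ^K/(1−ρ^(K+1)) = (0.3926·0.030489)/(1 − 0.018518)
= 0.011971/0.981482 = 0.012197

Final: 0.012197


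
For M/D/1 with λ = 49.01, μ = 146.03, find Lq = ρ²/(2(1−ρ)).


ρ = 49.01/146.03 = 0.3356
M/D/1: Lq = ρ²/(2(1−ρ)) = 0.1126/(2·0.6644) = 0.08477

Final: 0.08477


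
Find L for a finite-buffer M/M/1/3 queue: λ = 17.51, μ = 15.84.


ρ = 17.51/15.84 = 1.1054
L = ρ[1 − (K+1)ρ^K + Kρ^(K+1)] / [(1−ρ)(1−ρ^(K+1))]
Numerator: 1.1054·(1 − 4·1.350806 + 3·1.493220) = 0.084496
Denominator: (-0.1054)·(-0.493220) = 0.052000
L = 0.084496/0.052000 = 1.6249

Final: 1.6249


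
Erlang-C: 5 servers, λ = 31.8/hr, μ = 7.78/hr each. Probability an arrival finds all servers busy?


a = λ/μ = 4.0874; ρ = a/5 = 0.8175
P₀ = 0.011294 (from M/M/c formula)
C(c,a) = [a^c/(c!(1−ρ))]·P₀ = [1140.87382/(120·0.1825)]·0.011294
= 52.08919·0.011294 = 0.588304

Final: 0.588304


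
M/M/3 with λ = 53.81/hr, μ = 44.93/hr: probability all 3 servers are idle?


a = λ/μ = 53.81/44.93 = 1.1976; ρ = a/c = 0.3992
Σ_{k=0}^{2} a^k/k! (terms k=0..2) = 1.00000 + 1.19764 + 0.71717 = 2.91481
Tail: a^3/(3!(1−ρ)) = 1.71783/(6·0.6008) = 0.47655
P₀ = 1/(2.91481 + 0.47655) = 1/3.39136 = 0.294867

Final: 0.294867


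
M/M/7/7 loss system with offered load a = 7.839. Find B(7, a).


B(c,a) = (a^c/c!) / Σ_{k=0}^{c} a^k/k!
a^7/7! = 360.906010
Σ terms (k=0..7): 1.00000 + 7.83900 + 30.72496 + 80.28432 + 157.33720 + 246.67326 + 322.27862 + 360.90601 = 1207.043370
B = 360.906010/1207.043370 = 0.299000

Final: 0.299000


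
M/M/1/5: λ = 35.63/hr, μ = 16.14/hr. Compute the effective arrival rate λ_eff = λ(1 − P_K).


ρ = 2.2076; P_K = (1−ρ)ρ^5/(1−ρ^6) = 0.551778
λ_eff = λ(1 − P_K) = 35.63·(1 − 0.551778) = 35.63·0.448222 = 15.9701 /hr

Final: 15.9701 /hr


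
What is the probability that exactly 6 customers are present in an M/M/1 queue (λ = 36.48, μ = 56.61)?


ρ = 36.48/56.61 = 0.6444
P_n = (1−ρ)·ρ^n = (1 − 0.6444)·0.6444^6 = 0.3556·0.071609 = 0.025464

Final: 0.025464


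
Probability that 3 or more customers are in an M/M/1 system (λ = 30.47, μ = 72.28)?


ρ = 30.47/72.28 = 0.4216
P(N ≥ n) = ρ^n = 0.4216^3 = 0.074914

Final: 0.074914


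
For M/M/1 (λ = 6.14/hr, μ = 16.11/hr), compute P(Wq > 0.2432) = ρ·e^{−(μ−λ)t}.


ρ = 6.14/16.11 = 0.3811
P(Wq > t) = ρ·e^{−(μ−λ)t} = 0.3811·e^{−2.4247}
= 0.3811·0.088504 = 0.033732

Final: 0.033732


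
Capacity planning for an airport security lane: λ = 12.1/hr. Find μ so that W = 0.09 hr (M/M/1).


W = 1/(μ−λ) ⇒ μ − λ = 1/W = 1/0.09 = 11.1111
μ = λ + 1/W = 12.1 + 11.1111 = 23.2111 per hr

Final: 23.2111 /hr


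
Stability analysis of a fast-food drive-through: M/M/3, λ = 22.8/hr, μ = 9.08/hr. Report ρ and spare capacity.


Total capacity cμ = 3·9.08 = 27.24/hr
ρ = λ/(cμ) = 22.8/27.24 = 0.8370
Stable ⇔ ρ < 1: YES
Spare capacity = cμ − λ = 27.24 − 22.8 = 4.44/hr

Final: ρ = 0.8370; stable; margin = 4.44/hr


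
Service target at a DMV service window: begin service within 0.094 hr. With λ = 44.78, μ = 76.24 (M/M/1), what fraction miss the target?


ρ = 44.78/76.24 = 0.5874
P(Wq > t) = ρ·e^{−(μ−λ)t} = 0.5874·e^{−2.9572}
= 0.5874·0.051962 = 0.030520

Final: 0.030520


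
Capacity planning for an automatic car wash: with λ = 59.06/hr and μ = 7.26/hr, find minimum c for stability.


Stability requires cμ > λ ⇔ c > λ/μ.
λ/μ = 59.06/7.26 = 8.1350
Minimum integer c = ⌊8.1350⌋ + 1 = 9
Check: 9·7.26 = 65.34 > 59.06, while 8·7.26 = 58.08 ≤ 59.06

Final: 9 servers


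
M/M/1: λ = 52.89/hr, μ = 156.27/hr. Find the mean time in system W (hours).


W = 1/(μ−λ) = 1/(156.27 − 52.89) = 1/103.38 = 0.009673 hr

Final: 0.009673 hr


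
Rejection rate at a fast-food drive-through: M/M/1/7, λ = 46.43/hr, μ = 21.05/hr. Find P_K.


ρ = λ/μ = 46.43/21.05 = 2.2057
P_K = (1−ρ)ρ^K/(1−ρ^(K+1)) = (-1.2057·253.995536)/(1 − 560.238135)
= -306.242599/-559.238135 = 0.547607

Final: 0.547607


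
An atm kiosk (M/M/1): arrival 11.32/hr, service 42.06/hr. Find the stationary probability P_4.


ρ = 11.32/42.06 = 0.2691
P_n = (1−ρ)·ρ^n = (1 − 0.2691)·0.2691^4 = 0.7309·0.005247 = 0.003835

Final: 0.003835


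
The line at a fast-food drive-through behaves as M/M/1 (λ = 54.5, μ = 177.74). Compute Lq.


ρ = 54.5/177.74 = 0.3066
Lq = ρ²/(1−ρ) = 0.09402/0.6934 = 0.1356

Final: 0.1356


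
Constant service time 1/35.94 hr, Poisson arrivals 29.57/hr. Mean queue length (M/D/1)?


ρ = 29.57/35.94 = 0.8228
M/D/1: Lq = ρ²/(2(1−ρ)) = 0.6769/(2·0.1772) = 1.90966

Final: 1.90966


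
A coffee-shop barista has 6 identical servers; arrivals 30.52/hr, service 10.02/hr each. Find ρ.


ρ = λ/(cμ) = 30.52/(6·10.02) = 30.52/60.12 = 0.5077

Final: 0.5077


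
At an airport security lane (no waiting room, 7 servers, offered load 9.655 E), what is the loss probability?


B(c,a) = (a^c/c!) / Σ_{k=0}^{c} a^k/k!
a^7/7! = 1551.798795
Σ terms (k=0..7): 1.00000 + 9.65500 + 46.60951 + 150.00495 + 362.07444 + 699.16575 + 1125.07422 + 1551.79880 = 3945.382664
B = 1551.798795/3945.382664 = 0.393320

Final: 0.393320


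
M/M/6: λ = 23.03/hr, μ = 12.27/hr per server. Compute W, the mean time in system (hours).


a = 1.8769; ρ = 0.3128; P₀ = 0.152905
Lq = P₀·a^c·ρ/(c!(1−ρ)²) = 0.006151
Wq = Lq/λ = 0.006151/23.03 = 0.0002671 hr
W = Wq + 1/μ = 0.0002671 + 0.08150 = 0.08177 hr

Final: 0.08177 hr


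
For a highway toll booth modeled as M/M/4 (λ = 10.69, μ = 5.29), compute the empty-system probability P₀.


a = λ/μ = 10.69/5.29 = 2.0208; ρ = a/c = 0.5052
Σ_{k=0}^{3} a^k/k! (terms k=0..3) = 1.00000 + 2.02079 + 2.04180 + 1.37536 = 6.43795
Tail: a^4/(4!(1−ρ)) = 16.67586/(24·0.4948) = 1.40425
P₀ = 1/(6.43795 + 1.40425) = 1/7.84221 = 0.127515

Final: 0.127515


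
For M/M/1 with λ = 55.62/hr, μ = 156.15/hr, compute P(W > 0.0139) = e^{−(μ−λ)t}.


W ~ Exponential(μ−λ) for M/M/1.
μ − λ = 156.15 − 55.62 = 100.5300
P(W > t) = e^{−(μ−λ)t} = e^{−1.3974} = 0.247247

Final: 0.247247


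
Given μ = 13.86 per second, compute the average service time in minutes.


Mean service time = 1/μ = 1/13.86 second = 0.07215 second
In minutes: 0.07215 × 0.0166667 = 0.001203 min

Final: 0.001203 min


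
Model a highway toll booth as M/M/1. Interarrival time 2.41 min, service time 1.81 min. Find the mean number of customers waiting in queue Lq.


λ = 60/2.41 = 24.8963 /hr
μ = 60/1.81 = 33.1492 /hr
ρ = λ/μ = 24.8963/33.1492 = 0.7510
Lq = ρ²/(1−ρ) = 0.5641/0.2490 = 2.2656

Final: 2.2656


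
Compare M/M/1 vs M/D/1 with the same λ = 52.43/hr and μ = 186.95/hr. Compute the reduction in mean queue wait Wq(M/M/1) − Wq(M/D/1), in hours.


ρ = 52.43/186.95 = 0.2804
Wq(M/M/1) = ρ/(μ−λ) = 0.2804/134.52 = 0.002085 hr
Wq(M/D/1) = ρ/(2(μ−λ)) = 0.001042 hr
Savings = 0.002085 − 0.001042 = 0.001042 hr

Final: 0.001042 hr


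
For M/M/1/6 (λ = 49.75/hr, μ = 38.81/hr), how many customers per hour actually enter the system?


ρ = 1.2819; P_K = (1−ρ)ρ^6/(1−ρ^7) = 0.266808
λ_eff = λ(1 − P_K) = 49.75·(1 − 0.266808) = 49.75·0.733192 = 36.4763 /hr

Final: 36.4763 /hr


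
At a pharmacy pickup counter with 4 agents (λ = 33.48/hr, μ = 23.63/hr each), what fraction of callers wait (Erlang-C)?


a = λ/μ = 1.4168; ρ = a/4 = 0.3542
P₀ = 0.240696 (from M/M/c formula)
C(c,a) = [a^c/(c!(1−ρ))]·P₀ = [4.02983/(24·0.6458)]·0.240696
= 0.26001·0.240696 = 0.062583

Final: 0.062583


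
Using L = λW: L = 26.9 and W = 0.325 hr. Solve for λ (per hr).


λ = L/W = 26.9/0.325 = 82.7692 /hr

Final: 82.7692 /hr


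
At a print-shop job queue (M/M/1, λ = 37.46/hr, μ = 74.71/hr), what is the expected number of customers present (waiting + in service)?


ρ = λ/μ = 37.46/74.71 = 0.5014
L = ρ/(1−ρ) = 0.5014/(1 − 0.5014) = 0.5014/0.4986 = 1.0056

Final: 1.0056


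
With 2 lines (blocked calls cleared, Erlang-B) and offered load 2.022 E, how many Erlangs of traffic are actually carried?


B(2,2.022) = 0.403503 (Erlang-B)
Carried load = a(1 − B) = 2.022·(1 − 0.403503) = 2.022·0.596497 = 1.2061 E

Final: 1.2061 Erlangs


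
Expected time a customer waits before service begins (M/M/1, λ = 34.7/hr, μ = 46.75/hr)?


ρ = 34.7/46.75 = 0.7422
Wq = ρ/(μ−λ) = 0.7422/(46.75 − 34.7) = 0.7422/12.05 = 0.06160 hr

Final: 0.06160 hr


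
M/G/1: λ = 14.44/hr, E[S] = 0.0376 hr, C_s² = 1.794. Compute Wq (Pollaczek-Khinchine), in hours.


ρ = λ·E[S] = 14.44·0.0376 = 0.5429
E[S²] = E[S]²(1+C_s²) = 0.0376²·(1+1.794) = 0.003950
Wq = λ·E[S²]/(2(1−ρ)) = 14.44·0.003950/(2·0.4571) = 0.06240 hr

Final: 0.06240 hr


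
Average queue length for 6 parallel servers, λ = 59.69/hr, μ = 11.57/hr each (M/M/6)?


a = λ/μ = 5.1590; ρ = a/6 = 0.8598
P₀ = 0.003458
Lq = P₀·a^c·ρ / (c!·(1−ρ)²) = 0.003458·18854.25253·0.8598/(720·0.01965)
= 3.96376

Final: 3.96376


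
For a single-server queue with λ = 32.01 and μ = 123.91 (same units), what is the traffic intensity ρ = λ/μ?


ρ = λ/μ = 32.01/123.91 = 0.2583

Final: 0.2583


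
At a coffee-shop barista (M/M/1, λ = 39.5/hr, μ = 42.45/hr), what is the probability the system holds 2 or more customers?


ρ = 39.5/42.45 = 0.9305
P(N ≥ n) = ρ^n = 0.9305^2 = 0.865842

Final: 0.865842


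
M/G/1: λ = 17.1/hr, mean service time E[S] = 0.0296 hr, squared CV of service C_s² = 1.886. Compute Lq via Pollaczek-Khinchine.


ρ = λ·E[S] = 17.1·0.0296 = 0.5062
Lq = ρ²(1+C_s²)/(2(1−ρ)) = 0.2562·(1+1.886)/(2·0.4938)
= 0.2562·2.8860/0.9877 = 0.74861

Final: 0.74861


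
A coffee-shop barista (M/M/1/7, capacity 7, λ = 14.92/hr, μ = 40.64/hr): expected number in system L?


ρ = 14.92/40.64 = 0.3671
L = ρ[1 − (K+1)ρ^K + Kρ^(K+1)] / [(1−ρ)(1−ρ^(K+1))]
Numerator: 0.3671·(1 − 8·0.0008989 + 7·0.0003300) = 0.365334
Denominator: (0.6329)·(0.999670) = 0.632665
L = 0.365334/0.632665 = 0.5775

Final: 0.5775


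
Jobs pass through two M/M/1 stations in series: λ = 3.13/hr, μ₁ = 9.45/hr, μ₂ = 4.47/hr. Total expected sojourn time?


Each node sees arrival rate λ = 3.13/hr (tandem ⇒ throughput preserved).
W₁ = 1/(μ₁−λ) = 1/(9.45−3.13) = 0.15823 hr
W₂ = 1/(μ₂−λ) = 1/(4.47−3.13) = 0.74627 hr
W_total = W₁ + W₂ = 0.15823 + 0.74627 = 0.90450 hr

Final: 0.90450 hr


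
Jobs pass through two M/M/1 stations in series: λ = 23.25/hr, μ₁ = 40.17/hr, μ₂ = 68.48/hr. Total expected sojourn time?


Each node sees arrival rate λ = 23.25/hr (tandem ⇒ throughput preserved).
W₁ = 1/(μ₁−λ) = 1/(40.17−23.25) = 0.05910 hr
W₂ = 1/(μ₂−λ) = 1/(68.48−23.25) = 0.02211 hr
W_total = W₁ + W₂ = 0.05910 + 0.02211 = 0.08121 hr

Final: 0.08121 hr


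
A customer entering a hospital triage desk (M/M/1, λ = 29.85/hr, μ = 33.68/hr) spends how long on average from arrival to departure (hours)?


W = 1/(μ−λ) = 1/(33.68 − 29.85) = 1/3.83 = 0.2611 hr

Final: 0.2611 hr


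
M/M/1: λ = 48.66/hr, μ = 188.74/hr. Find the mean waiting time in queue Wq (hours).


ρ = 48.66/188.74 = 0.2578
Wq = ρ/(μ−λ) = 0.2578/(188.74 − 48.66) = 0.2578/140.08 = 0.001840 hr

Final: 0.001840 hr


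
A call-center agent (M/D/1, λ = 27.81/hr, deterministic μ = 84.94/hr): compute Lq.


ρ = 27.81/84.94 = 0.3274
M/D/1: Lq = ρ²/(2(1−ρ)) = 0.1072/(2·0.6726) = 0.07969

Final: 0.07969


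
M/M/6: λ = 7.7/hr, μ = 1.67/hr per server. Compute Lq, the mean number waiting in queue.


a = λ/μ = 4.6108; ρ = a/6 = 0.7685
P₀ = 0.007911
Lq = P₀·a^c·ρ / (c!·(1−ρ)²) = 0.007911·9608.27720·0.7685/(720·0.05361)
= 1.51326

Final: 1.51326


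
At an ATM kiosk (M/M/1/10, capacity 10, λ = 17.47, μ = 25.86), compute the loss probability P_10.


ρ = λ/μ = 17.47/25.86 = 0.6756
P_K = (1−ρ)ρ^K/(1−ρ^(K+1)) = (0.3244·0.019799)/(1 − 0.013375)
= 0.006424/0.986625 = 0.006511

Final: 0.006511


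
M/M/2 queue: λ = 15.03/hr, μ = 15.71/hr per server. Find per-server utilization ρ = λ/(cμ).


ρ = λ/(cμ) = 15.03/(2·15.71) = 15.03/31.42 = 0.4784

Final: 0.4784


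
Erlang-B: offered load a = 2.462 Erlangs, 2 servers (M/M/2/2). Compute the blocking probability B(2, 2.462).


B(c,a) = (a^c/c!) / Σ_{k=0}^{c} a^k/k!
a^2/2! = 3.030722
Σ terms (k=0..2): 1.00000 + 2.46200 + 3.03072 = 6.492722
B = 3.030722/6.492722 = 0.466788

Final: 0.466788


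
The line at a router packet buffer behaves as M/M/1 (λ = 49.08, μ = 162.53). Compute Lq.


ρ = 49.08/162.53 = 0.3020
Lq = ρ²/(1−ρ) = 0.09119/0.6980 = 0.1306

Final: 0.1306


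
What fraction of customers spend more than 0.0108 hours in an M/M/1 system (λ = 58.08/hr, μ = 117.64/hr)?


W ~ Exponential(μ−λ) for M/M/1.
μ − λ = 117.64 − 58.08 = 59.5600
P(W > t) = e^{−(μ−λ)t} = e^{−0.6432} = 0.525583

Final: 0.525583


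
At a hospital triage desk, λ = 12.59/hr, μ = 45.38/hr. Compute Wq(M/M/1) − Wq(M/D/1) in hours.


ρ = 12.59/45.38 = 0.2774
Wq(M/M/1) = ρ/(μ−λ) = 0.2774/32.79 = 0.008461 hr
Wq(M/D/1) = ρ/(2(μ−λ)) = 0.004230 hr
Savings = 0.008461 − 0.004230 = 0.004230 hr

Final: 0.004230 hr


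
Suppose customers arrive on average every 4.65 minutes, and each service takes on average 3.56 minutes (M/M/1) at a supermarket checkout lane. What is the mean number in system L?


λ = 60/4.65 = 12.9032 /hr
μ = 60/3.56 = 16.8539 /hr
ρ = λ/μ = 12.9032/16.8539 = 0.7656
L = ρ/(1−ρ) = 0.7656/0.2344 = 3.2661

Final: 3.2661


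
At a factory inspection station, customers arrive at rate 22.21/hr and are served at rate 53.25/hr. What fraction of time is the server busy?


ρ = λ/μ = 22.21/53.25 = 0.4171

Final: 0.4171


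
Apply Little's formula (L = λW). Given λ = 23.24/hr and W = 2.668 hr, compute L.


L = λW = 23.24·2.668 = 62.0043

Final: 62.0043


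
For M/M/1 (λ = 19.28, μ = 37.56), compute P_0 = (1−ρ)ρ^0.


ρ = 19.28/37.56 = 0.5133
P_n = (1−ρ)·ρ^n = (1 − 0.5133)·0.5133^0 = 0.4867·1.000000 = 0.486688

Final: 0.486688


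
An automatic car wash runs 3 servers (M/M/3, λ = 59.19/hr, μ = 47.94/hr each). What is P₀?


a = λ/μ = 59.19/47.94 = 1.2347; ρ = a/c = 0.4116
Σ_{k=0}^{2} a^k/k! (terms k=0..2) = 1.00000 + 1.23467 + 0.76220 = 2.99687
Tail: a^3/(3!(1−ρ)) = 1.88214/(6·0.5884) = 0.53308
P₀ = 1/(2.99687 + 0.53308) = 1/3.52995 = 0.283290

Final: 0.283290


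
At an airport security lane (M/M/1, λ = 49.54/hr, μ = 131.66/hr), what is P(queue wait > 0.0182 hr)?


ρ = 49.54/131.66 = 0.3763
P(Wq > t) = ρ·e^{−(μ−λ)t} = 0.3763·e^{−1.4946}
= 0.3763·0.224342 = 0.084414

Final: 0.084414


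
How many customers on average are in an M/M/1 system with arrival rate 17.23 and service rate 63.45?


ρ = λ/μ = 17.23/63.45 = 0.2716
L = ρ/(1−ρ) = 0.2716/(1 − 0.2716) = 0.2716/0.7284 = 0.3728

Final: 0.3728


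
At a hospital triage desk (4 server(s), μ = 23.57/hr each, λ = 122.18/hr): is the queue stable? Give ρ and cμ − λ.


Total capacity cμ = 4·23.57 = 94.28/hr
ρ = λ/(cμ) = 122.18/94.28 = 1.2959
Stable ⇔ ρ < 1: NO
Spare capacity = cμ − λ = 94.28 − 122.18 = -27.90/hr

Final: ρ = 1.2959; unstable; margin = -27.90/hr


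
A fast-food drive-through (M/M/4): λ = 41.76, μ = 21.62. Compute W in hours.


a = 1.9315; ρ = 0.4829; P₀ = 0.140457
Lq = P₀·a^c·ρ/(c!(1−ρ)²) = 0.14710
Wq = Lq/λ = 0.14710/41.76 = 0.003523 hr
W = Wq + 1/μ = 0.003523 + 0.04625 = 0.04978 hr

Final: 0.04978 hr


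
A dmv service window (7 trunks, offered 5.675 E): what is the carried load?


B(7,5.675) = 0.163879 (Erlang-B)
Carried load = a(1 − B) = 5.675·(1 − 0.163879) = 5.675·0.836121 = 4.7450 E

Final: 4.7450 Erlangs


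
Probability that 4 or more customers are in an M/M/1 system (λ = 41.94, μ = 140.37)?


ρ = 41.94/140.37 = 0.2988
P(N ≥ n) = ρ^n = 0.2988^4 = 0.007969

Final: 0.007969


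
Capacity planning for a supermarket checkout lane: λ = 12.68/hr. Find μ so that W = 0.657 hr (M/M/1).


W = 1/(μ−λ) ⇒ μ − λ = 1/W = 1/0.657 = 1.5221
μ = λ + 1/W = 12.68 + 1.5221 = 14.2021 per hr

Final: 14.2021 /hr


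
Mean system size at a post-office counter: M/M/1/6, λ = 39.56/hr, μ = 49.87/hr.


ρ = 39.56/49.87 = 0.7933
L = ρ[1 − (K+1)ρ^K + Kρ^(K+1)] / [(1−ρ)(1−ρ^(K+1))]
Numerator: 0.7933·(1 − 7·0.249173 + 6·0.197660) = 0.350420
Denominator: (0.2067)·(0.802340) = 0.165874
L = 0.350420/0.165874 = 2.1126

Final: 2.1126


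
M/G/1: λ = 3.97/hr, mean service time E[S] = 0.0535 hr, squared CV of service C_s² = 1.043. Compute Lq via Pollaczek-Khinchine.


ρ = λ·E[S] = 3.97·0.0535 = 0.2124
Lq = ρ²(1+C_s²)/(2(1−ρ)) = 0.04511·(1+1.043)/(2·0.7876)
= 0.04511·2.0430/1.5752 = 0.05851

Final: 0.05851


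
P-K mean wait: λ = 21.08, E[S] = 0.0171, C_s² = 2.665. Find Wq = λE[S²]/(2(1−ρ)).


ρ = λ·E[S] = 21.08·0.0171 = 0.3605
E[S²] = E[S]²(1+C_s²) = 0.0171²·(1+2.665) = 0.001072
Wq = λ·E[S²]/(2(1−ρ)) = 21.08·0.001072/(2·0.6395) = 0.01766 hr

Final: 0.01766 hr


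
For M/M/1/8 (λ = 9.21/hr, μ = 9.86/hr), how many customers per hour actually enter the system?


ρ = 0.9341; P_K = (1−ρ)ρ^8/(1−ρ^9) = 0.083287
λ_eff = λ(1 − P_K) = 9.21·(1 − 0.083287) = 9.21·0.916713 = 8.4429 /hr

Final: 8.4429 /hr


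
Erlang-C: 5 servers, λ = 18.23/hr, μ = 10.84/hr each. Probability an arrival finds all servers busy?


a = λ/μ = 1.6817; ρ = a/5 = 0.3363
P₀ = 0.185502 (from M/M/c formula)
C(c,a) = [a^c/(c!(1−ρ))]·P₀ = [13.45200/(120·0.6637)]·0.185502
= 0.16891·0.185502 = 0.031334

Final: 0.031334


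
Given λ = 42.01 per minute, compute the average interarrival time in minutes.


Mean interarrival time = 1/λ = 1/42.01 minute = 0.02380 minute
In minutes: 0.02380 × 1 = 0.02380 min

Final: 0.02380 min


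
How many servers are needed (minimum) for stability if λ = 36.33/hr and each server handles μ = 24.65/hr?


Stability requires cμ > λ ⇔ c > λ/μ.
λ/μ = 36.33/24.65 = 1.4738
Minimum integer c = ⌊1.4738⌋ + 1 = 2
Check: 2·24.65 = 49.30 > 36.33, while 1·24.65 = 24.65 ≤ 36.33

Final: 2 servers


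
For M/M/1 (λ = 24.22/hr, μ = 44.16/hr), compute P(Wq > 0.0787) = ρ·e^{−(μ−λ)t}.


ρ = 24.22/44.16 = 0.5485
P(Wq > t) = ρ·e^{−(μ−λ)t} = 0.5485·e^{−1.5693}
= 0.5485·0.208195 = 0.114187

Final: 0.114187


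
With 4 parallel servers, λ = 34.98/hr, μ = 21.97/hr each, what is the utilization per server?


ρ = λ/(cμ) = 34.98/(4·21.97) = 34.98/87.88 = 0.3980

Final: 0.3980


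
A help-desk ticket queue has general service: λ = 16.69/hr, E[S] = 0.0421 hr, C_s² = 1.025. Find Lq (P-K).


ρ = λ·E[S] = 16.69·0.0421 = 0.7026
Lq = ρ²(1+C_s²)/(2(1−ρ)) = 0.4937·(1+1.025)/(2·0.2974)
= 0.4937·2.0250/0.5947 = 1.68113

Final: 1.68113


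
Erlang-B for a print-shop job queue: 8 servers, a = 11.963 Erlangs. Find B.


B(c,a) = (a^c/c!) / Σ_{k=0}^{c} a^k/k!
a^8/8! = 10403.998920
Σ terms (k=0..8): 1.00000 + 11.96300 + 71.55668 + 285.34421 + 853.39318 + 2041.82853 + 4071.06578 + 6957.45142 + 10403.99892 = 24697.601726
B = 10403.998920/24697.601726 = 0.421255

Final: 0.421255


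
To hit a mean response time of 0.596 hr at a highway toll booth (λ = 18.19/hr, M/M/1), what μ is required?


W = 1/(μ−λ) ⇒ μ − λ = 1/W = 1/0.596 = 1.6779
μ = λ + 1/W = 18.19 + 1.6779 = 19.8679 per hr

Final: 19.8679 /hr


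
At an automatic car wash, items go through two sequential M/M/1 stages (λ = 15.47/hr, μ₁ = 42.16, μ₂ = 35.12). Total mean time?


Each node sees arrival rate λ = 15.47/hr (tandem ⇒ throughput preserved).
W₁ = 1/(μ₁−λ) = 1/(42.16−15.47) = 0.03747 hr
W₂ = 1/(μ₂−λ) = 1/(35.12−15.47) = 0.05089 hr
W_total = W₁ + W₂ = 0.03747 + 0.05089 = 0.08836 hr

Final: 0.08836 hr


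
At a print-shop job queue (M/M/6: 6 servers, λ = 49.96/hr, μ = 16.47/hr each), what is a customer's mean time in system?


a = 3.0334; ρ = 0.5056; P₀ = 0.047298
Lq = P₀·a^c·ρ/(c!(1−ρ)²) = 0.10584
Wq = Lq/λ = 0.10584/49.96 = 0.002118 hr
W = Wq + 1/μ = 0.002118 + 0.06072 = 0.06283 hr

Final: 0.06283 hr


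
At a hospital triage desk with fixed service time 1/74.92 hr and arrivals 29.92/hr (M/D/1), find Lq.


ρ = 29.92/74.92 = 0.3994
M/D/1: Lq = ρ²/(2(1−ρ)) = 0.1595/(2·0.6006) = 0.13276

Final: 0.13276


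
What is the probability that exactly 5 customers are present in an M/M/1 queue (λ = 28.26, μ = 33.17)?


ρ = 28.26/33.17 = 0.8520
P_n = (1−ρ)·ρ^n = (1 − 0.8520)·0.8520^5 = 0.1480·0.448883 = 0.066446

Final: 0.066446


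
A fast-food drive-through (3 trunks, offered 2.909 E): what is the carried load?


B(3,2.909) = 0.335115 (Erlang-B)
Carried load = a(1 − B) = 2.909·(1 − 0.335115) = 2.909·0.664885 = 1.9341 E

Final: 1.9341 Erlangs


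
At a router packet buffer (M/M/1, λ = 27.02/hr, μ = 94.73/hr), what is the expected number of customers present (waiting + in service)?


ρ = λ/μ = 27.02/94.73 = 0.2852
L = ρ/(1−ρ) = 0.2852/(1 − 0.2852) = 0.2852/0.7148 = 0.3991

Final: 0.3991


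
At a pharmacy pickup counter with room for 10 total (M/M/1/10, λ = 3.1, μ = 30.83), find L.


ρ = 3.1/30.83 = 0.1006
L = ρ[1 − (K+1)ρ^K + Kρ^(K+1)] / [(1−ρ)(1−ρ^(K+1))]
Numerator: 0.1006·(1 − 11·1.057e-10 + 10·1.062e-11) = 0.100551
Denominator: (0.8994)·(1.000000) = 0.899449
L = 0.100551/0.899449 = 0.1118

Final: 0.1118


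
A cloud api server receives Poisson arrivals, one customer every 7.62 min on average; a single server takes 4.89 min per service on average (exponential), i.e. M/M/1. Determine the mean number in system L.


λ = 60/7.62 = 7.8740 /hr
μ = 60/4.89 = 12.2699 /hr
ρ = λ/μ = 7.8740/12.2699 = 0.6417
L = ρ/(1−ρ) = 0.6417/0.3583 = 1.7912

Final: 1.7912


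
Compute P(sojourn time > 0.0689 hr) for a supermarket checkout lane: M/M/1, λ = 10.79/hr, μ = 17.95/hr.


W ~ Exponential(μ−λ) for M/M/1.
μ − λ = 17.95 − 10.79 = 7.1600
P(W > t) = e^{−(μ−λ)t} = e^{−0.4933} = 0.610593

Final: 0.610593


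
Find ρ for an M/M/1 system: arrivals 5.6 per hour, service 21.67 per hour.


ρ = λ/μ = 5.6/21.67 = 0.2584

Final: 0.2584


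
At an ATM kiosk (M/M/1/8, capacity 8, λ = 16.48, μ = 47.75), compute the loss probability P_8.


ρ = λ/μ = 16.48/47.75 = 0.3451
P_K = (1−ρ)ρ^K/(1−ρ^(K+1)) = (0.6549·0.0002013)/(1 − 0.00006948)
= 0.0001318/0.999931 = 0.0001318

Final: 0.0001318


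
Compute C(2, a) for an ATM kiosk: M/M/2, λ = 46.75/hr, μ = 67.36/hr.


a = λ/μ = 0.6940; ρ = a/2 = 0.3470
P₀ = 0.484763 (from M/M/c formula)
C(c,a) = [a^c/(c!(1−ρ))]·P₀ = [0.48168/(2·0.6530)]·0.484763
= 0.36883·0.484763 = 0.178795

Final: 0.178795


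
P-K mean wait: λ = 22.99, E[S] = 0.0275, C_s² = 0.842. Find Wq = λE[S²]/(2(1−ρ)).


ρ = λ·E[S] = 22.99·0.0275 = 0.6322
E[S²] = E[S]²(1+C_s²) = 0.0275²·(1+0.842) = 0.001393
Wq = λ·E[S²]/(2(1−ρ)) = 22.99·0.001393/(2·0.3678) = 0.04354 hr

Final: 0.04354 hr


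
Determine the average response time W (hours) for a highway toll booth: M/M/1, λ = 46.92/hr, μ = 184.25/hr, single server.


W = 1/(μ−λ) = 1/(184.25 − 46.92) = 1/137.33 = 0.007282 hr

Final: 0.007282 hr


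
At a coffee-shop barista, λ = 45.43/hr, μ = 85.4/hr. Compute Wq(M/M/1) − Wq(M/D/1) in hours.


ρ = 45.43/85.4 = 0.5320
Wq(M/M/1) = ρ/(μ−λ) = 0.5320/39.97 = 0.01331 hr
Wq(M/D/1) = ρ/(2(μ−λ)) = 0.006655 hr
Savings = 0.01331 − 0.006655 = 0.006655 hr

Final: 0.006655 hr


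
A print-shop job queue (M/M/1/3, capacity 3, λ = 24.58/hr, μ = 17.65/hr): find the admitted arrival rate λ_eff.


ρ = 1.3926; P_K = (1−ρ)ρ^3/(1−ρ^4) = 0.384036
λ_eff = λ(1 − P_K) = 24.58·(1 − 0.384036) = 24.58·0.615964 = 15.1404 /hr

Final: 15.1404 /hr


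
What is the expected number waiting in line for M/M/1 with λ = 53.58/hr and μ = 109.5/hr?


ρ = 53.58/109.5 = 0.4893
Lq = ρ²/(1−ρ) = 0.2394/0.5107 = 0.4688

Final: 0.4688


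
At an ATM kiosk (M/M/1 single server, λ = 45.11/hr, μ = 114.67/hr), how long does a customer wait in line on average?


ρ = 45.11/114.67 = 0.3934
Wq = ρ/(μ−λ) = 0.3934/(114.67 − 45.11) = 0.3934/69.56 = 0.005655 hr

Final: 0.005655 hr


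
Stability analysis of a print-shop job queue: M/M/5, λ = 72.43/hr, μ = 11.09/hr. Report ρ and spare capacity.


Total capacity cμ = 5·11.09 = 55.45/hr
ρ = λ/(cμ) = 72.43/55.45 = 1.3062
Stable ⇔ ρ < 1: NO
Spare capacity = cμ − λ = 55.45 − 72.43 = -16.98/hr

Final: ρ = 1.3062; unstable; margin = -16.98/hr


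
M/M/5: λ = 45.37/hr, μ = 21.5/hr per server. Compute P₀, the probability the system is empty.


a = λ/μ = 45.37/21.5 = 2.1102; ρ = a/c = 0.4220
Σ_{k=0}^{4} a^k/k! (terms k=0..4) = 1.00000 + 2.11023 + 2.22654 + 1.56617 + 0.82625 = 7.72919
Tail: a^5/(5!(1−ρ)) = 41.84577/(120·0.5780) = 0.60336
P₀ = 1/(7.72919 + 0.60336) = 1/8.33255 = 0.120011

Final: 0.120011


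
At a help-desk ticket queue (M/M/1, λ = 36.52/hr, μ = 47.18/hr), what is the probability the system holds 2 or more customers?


ρ = 36.52/47.18 = 0.7741
P(N ≥ n) = ρ^n = 0.7741^2 = 0.599164

Final: 0.599164


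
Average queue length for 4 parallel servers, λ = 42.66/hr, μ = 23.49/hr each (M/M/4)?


a = λ/μ = 1.8161; ρ = a/4 = 0.4540
P₀ = 0.158890
Lq = P₀·a^c·ρ / (c!·(1−ρ)²) = 0.158890·10.87806·0.4540/(24·0.29809)
= 0.10969

Final: 0.10969


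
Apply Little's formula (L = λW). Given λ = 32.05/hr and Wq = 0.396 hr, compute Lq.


Lq = λWq = 32.05·0.396 = 12.6918

Final: 12.6918


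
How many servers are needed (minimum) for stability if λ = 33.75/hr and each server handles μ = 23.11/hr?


Stability requires cμ > λ ⇔ c > λ/μ.
λ/μ = 33.75/23.11 = 1.4604
Minimum integer c = ⌊1.4604⌋ + 1 = 2
Check: 2·23.11 = 46.22 > 33.75, while 1·23.11 = 23.11 ≤ 33.75

Final: 2 servers


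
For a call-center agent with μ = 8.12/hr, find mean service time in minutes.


Mean service time = 1/μ = 1/8.12 hour = 0.12315 hour
In minutes: 0.12315 × 60 = 7.3892 min

Final: 7.3892 min


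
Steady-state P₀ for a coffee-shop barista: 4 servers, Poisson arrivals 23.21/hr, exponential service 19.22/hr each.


a = λ/μ = 23.21/19.22 = 1.2076; ρ = a/c = 0.3019
Σ_{k=0}^{3} a^k/k! (terms k=0..3) = 1.00000 + 1.20760 + 0.72914 + 0.29350 = 3.23024
Tail: a^4/(4!(1−ρ)) = 2.12661/(24·0.6981) = 0.12693
P₀ = 1/(3.23024 + 0.12693) = 1/3.35717 = 0.297870

Final: 0.297870


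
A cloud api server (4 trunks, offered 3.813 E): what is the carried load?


B(4,3.813) = 0.292323 (Erlang-B)
Carried load = a(1 − B) = 3.813·(1 − 0.292323) = 3.813·0.707677 = 2.6984 E

Final: 2.6984 Erlangs


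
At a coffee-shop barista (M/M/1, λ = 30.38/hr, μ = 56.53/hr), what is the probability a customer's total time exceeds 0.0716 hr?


W ~ Exponential(μ−λ) for M/M/1.
μ − λ = 56.53 − 30.38 = 26.1500
P(W > t) = e^{−(μ−λ)t} = e^{−1.8723} = 0.153763

Final: 0.153763


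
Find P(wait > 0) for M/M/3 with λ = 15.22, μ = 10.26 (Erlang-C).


a = λ/μ = 1.4834; ρ = a/3 = 0.4945
P₀ = 0.214594 (from M/M/c formula)
C(c,a) = [a^c/(c!(1−ρ))]·P₀ = [3.26439/(6·0.5055)]·0.214594
= 1.07624·0.214594 = 0.230955

Final: 0.230955


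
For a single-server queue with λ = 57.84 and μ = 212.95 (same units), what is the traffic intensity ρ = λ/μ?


ρ = λ/μ = 57.84/212.95 = 0.2716

Final: 0.2716


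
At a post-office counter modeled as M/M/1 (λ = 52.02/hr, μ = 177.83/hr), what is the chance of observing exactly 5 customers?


ρ = 52.02/177.83 = 0.2925
P_n = (1−ρ)·ρ^n = (1 − 0.2925)·0.2925^5 = 0.7075·0.002142 = 0.001515

Final: 0.001515


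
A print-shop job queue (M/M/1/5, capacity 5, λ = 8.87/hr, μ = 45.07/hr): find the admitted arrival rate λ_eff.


ρ = 0.1968; P_K = (1−ρ)ρ^5/(1−ρ^6) = 0.0002372
λ_eff = λ(1 − P_K) = 8.87·(1 − 0.0002372) = 8.87·0.999763 = 8.8679 /hr

Final: 8.8679 /hr


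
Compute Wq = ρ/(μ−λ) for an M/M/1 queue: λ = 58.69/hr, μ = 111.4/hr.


ρ = 58.69/111.4 = 0.5268
Wq = ρ/(μ−λ) = 0.5268/(111.4 − 58.69) = 0.5268/52.71 = 0.009995 hr

Final: 0.009995 hr


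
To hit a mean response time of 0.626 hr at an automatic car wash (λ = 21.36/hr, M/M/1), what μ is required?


W = 1/(μ−λ) ⇒ μ − λ = 1/W = 1/0.626 = 1.5974
μ = λ + 1/W = 21.36 + 1.5974 = 22.9574 per hr

Final: 22.9574 /hr


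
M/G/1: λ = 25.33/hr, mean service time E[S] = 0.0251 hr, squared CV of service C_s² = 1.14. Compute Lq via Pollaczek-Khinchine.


ρ = λ·E[S] = 25.33·0.0251 = 0.6358
Lq = ρ²(1+C_s²)/(2(1−ρ)) = 0.4042·(1+1.14)/(2·0.3642)
= 0.4042·2.1400/0.7284 = 1.18752

Final: 1.18752


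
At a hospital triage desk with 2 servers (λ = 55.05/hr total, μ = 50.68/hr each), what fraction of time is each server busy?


ρ = λ/(cμ) = 55.05/(2·50.68) = 55.05/101.36 = 0.5431

Final: 0.5431


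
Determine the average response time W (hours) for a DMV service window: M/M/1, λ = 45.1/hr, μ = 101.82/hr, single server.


W = 1/(μ−λ) = 1/(101.82 − 45.1) = 1/56.72 = 0.01763 hr

Final: 0.01763 hr


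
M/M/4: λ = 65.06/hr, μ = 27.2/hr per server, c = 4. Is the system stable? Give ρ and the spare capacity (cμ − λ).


Total capacity cμ = 4·27.2 = 108.80/hr
ρ = λ/(cμ) = 65.06/108.80 = 0.5980
Stable ⇔ ρ < 1: YES
Spare capacity = cμ − λ = 108.80 − 65.06 = 43.74/hr

Final: ρ = 0.5980; stable; margin = 43.74/hr


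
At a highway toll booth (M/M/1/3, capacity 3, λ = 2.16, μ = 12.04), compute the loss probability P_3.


ρ = λ/μ = 2.16/12.04 = 0.1794
P_K = (1−ρ)ρ^K/(1−ρ^(K+1)) = (0.8206·0.005774)/(1 − 0.001036)
= 0.004738/0.998964 = 0.004743

Final: 0.004743


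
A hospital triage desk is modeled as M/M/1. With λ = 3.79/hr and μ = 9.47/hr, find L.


ρ = λ/μ = 3.79/9.47 = 0.4002
L = ρ/(1−ρ) = 0.4002/(1 − 0.4002) = 0.4002/0.5998 = 0.6673

Final: 0.6673


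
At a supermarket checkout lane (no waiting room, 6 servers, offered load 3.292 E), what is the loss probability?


B(c,a) = (a^c/c!) / Σ_{k=0}^{c} a^k/k!
a^6/6! = 1.767773
Σ terms (k=0..6): 1.00000 + 3.29200 + 5.41863 + 5.94605 + 4.89360 + 3.22194 + 1.76777 = 25.539989
B = 1.767773/25.539989 = 0.069216

Final: 0.069216


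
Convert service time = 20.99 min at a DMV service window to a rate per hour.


μ = 1/(service time) in consistent units.
1 hour = 60 min, so μ = 60/20.99 = 2.8585 per hour

Final: 2.8585 /hr


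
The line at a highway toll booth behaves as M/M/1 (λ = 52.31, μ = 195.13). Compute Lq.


ρ = 52.31/195.13 = 0.2681
Lq = ρ²/(1−ρ) = 0.07187/0.7319 = 0.09819

Final: 0.09819


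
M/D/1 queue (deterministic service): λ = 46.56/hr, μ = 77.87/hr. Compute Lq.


ρ = 46.56/77.87 = 0.5979
M/D/1: Lq = ρ²/(2(1−ρ)) = 0.3575/(2·0.4021) = 0.44457

Final: 0.44457


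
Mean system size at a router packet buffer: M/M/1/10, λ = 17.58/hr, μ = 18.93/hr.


ρ = 17.58/18.93 = 0.9287
L = ρ[1 − (K+1)ρ^K + Kρ^(K+1)] / [(1−ρ)(1−ρ^(K+1))]
Numerator: 0.9287·(1 − 11·0.477180 + 10·0.443150) = 0.169500
Denominator: (0.07132)·(0.556850) = 0.039712
L = 0.169500/0.039712 = 4.2682

Final: 4.2682


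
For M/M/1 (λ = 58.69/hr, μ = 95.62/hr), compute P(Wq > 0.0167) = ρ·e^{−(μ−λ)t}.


ρ = 58.69/95.62 = 0.6138
P(Wq > t) = ρ·e^{−(μ−λ)t} = 0.6138·e^{−0.6167}
= 0.6138·0.539706 = 0.331263

Final: 0.331263


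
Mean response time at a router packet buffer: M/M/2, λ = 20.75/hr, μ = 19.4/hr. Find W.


a = 1.0696; ρ = 0.5348; P₀ = 0.303107
Lq = P₀·a^c·ρ/(c!(1−ρ)²) = 0.42844
Wq = Lq/λ = 0.42844/20.75 = 0.02065 hr
W = Wq + 1/μ = 0.02065 + 0.05155 = 0.07219 hr

Final: 0.07219 hr


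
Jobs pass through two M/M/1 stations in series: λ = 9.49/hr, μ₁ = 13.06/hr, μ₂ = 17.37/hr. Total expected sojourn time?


Each node sees arrival rate λ = 9.49/hr (tandem ⇒ throughput preserved).
W₁ = 1/(μ₁−λ) = 1/(13.06−9.49) = 0.28011 hr
W₂ = 1/(μ₂−λ) = 1/(17.37−9.49) = 0.12690 hr
W_total = W₁ + W₂ = 0.28011 + 0.12690 = 0.40702 hr

Final: 0.40702 hr


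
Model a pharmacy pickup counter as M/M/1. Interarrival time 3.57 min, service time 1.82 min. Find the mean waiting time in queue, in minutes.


λ = 60/3.57 = 16.8067 /hr
μ = 60/1.82 = 32.9670 /hr
ρ = λ/μ = 16.8067/32.9670 = 0.5098
Wq = ρ/(μ−λ) = 0.5098/(32.9670−16.8067) = 0.03155 hr
In minutes: 0.03155·60 = 1.893 min

Final: 1.893 min


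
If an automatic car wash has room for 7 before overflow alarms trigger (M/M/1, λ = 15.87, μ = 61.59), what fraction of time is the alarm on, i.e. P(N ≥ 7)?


ρ = 15.87/61.59 = 0.2577
P(N ≥ n) = ρ^n = 0.2577^7 = 0.00007542

Final: 0.00007542


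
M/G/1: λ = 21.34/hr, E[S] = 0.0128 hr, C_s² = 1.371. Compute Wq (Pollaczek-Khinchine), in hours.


ρ = λ·E[S] = 21.34·0.0128 = 0.2732
E[S²] = E[S]²(1+C_s²) = 0.0128²·(1+1.371) = 0.0003885
Wq = λ·E[S²]/(2(1−ρ)) = 21.34·0.0003885/(2·0.7268) = 0.005703 hr

Final: 0.005703 hr


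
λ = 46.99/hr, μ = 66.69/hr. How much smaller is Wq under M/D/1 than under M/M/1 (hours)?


ρ = 46.99/66.69 = 0.7046
Wq(M/M/1) = ρ/(μ−λ) = 0.7046/19.70 = 0.03577 hr
Wq(M/D/1) = ρ/(2(μ−λ)) = 0.01788 hr
Savings = 0.03577 − 0.01788 = 0.01788 hr

Final: 0.01788 hr


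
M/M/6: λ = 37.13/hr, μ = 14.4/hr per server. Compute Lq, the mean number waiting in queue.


a = λ/μ = 2.5785; ρ = a/6 = 0.4297
P₀ = 0.075374
Lq = P₀·a^c·ρ / (c!·(1−ρ)²) = 0.075374·293.88319·0.4297/(720·0.32519)
= 0.04066

Final: 0.04066


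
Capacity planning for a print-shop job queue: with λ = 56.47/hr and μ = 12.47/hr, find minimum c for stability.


Stability requires cμ > λ ⇔ c > λ/μ.
λ/μ = 56.47/12.47 = 4.5285
Minimum integer c = ⌊4.5285⌋ + 1 = 5
Check: 5·12.47 = 62.35 > 56.47, while 4·12.47 = 49.88 ≤ 56.47

Final: 5 servers


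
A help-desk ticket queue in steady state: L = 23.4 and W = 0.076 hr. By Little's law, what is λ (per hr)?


λ = L/W = 23.4/0.076 = 307.8947 /hr

Final: 307.8947 /hr


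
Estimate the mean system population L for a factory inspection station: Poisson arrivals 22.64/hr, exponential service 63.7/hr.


ρ = λ/μ = 22.64/63.7 = 0.3554
L = ρ/(1−ρ) = 0.3554/(1 − 0.3554) = 0.3554/0.6446 = 0.5514

Final: 0.5514
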